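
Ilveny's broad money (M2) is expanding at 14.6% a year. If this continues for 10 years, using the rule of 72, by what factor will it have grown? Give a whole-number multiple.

Doubling time ≈ 72/14.6 = 4.93 years.
10/4.93 ≈ 2 doublings, so about 2^2 = 4×.

around 4 times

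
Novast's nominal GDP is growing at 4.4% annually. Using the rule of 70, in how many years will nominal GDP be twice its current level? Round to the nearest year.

roughly 16 years

Doubling time ≈ 70 / 4.4 = 15.91 years.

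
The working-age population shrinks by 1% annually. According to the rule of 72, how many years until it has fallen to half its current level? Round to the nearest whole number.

Falling at 1%, it halves about every 72/1 = 72.00 years.

around 72 years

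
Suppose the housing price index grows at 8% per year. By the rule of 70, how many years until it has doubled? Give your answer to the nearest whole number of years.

roughly 9 years

70/8 ≈ 8.75, so it doubles roughly every 9 years.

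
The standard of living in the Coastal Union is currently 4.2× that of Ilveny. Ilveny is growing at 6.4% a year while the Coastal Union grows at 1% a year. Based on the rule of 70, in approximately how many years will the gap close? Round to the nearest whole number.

≈ 27 years

Ilveny gains on the Coastal Union at 6.4% − 1% = 5.4 points a year.
At that relative rate the gap halves every 70/5.4 ≈ 12.96 years.
A 4.2× gap takes log₂(4.2) ≈ 2.07 halvings to close: 2.07 × 12.96 ≈ 27 years.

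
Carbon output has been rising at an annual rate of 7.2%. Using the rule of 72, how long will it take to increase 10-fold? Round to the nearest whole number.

approximately 33 years

One doubling takes 72/7.2 = 10.00 years.
Reaching 10× takes log₂(10) ≈ 3.32 doublings.
3.32 × 10.00 ≈ 33 years.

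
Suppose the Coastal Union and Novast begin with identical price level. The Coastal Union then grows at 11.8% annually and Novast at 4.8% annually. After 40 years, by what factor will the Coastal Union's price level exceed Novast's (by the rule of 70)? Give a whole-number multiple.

Only the 7-point difference matters.
70/7 ≈ 10.00 years per doubling of the ratio; 40 years gives 4.00 doublings, so ≈ 16×.

approximately 16 times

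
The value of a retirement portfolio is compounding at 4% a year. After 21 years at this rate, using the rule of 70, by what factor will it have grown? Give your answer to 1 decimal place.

Doubling time ≈ 70/4 = 17.50 years.
21 years / 17.50 ≈ 1.20 doublings → factor 2^1.20 ≈ 2.3.

≈ 2.3 times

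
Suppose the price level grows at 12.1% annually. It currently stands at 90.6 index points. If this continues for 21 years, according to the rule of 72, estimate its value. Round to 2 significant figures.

around 1000 index points

It doubles every 72/12.1 ≈ 5.95 years, so 21 years is 3.53 doublings.
2^3.53 ≈ 11.55; 90.6 × 11.55 ≈ 1000 index points.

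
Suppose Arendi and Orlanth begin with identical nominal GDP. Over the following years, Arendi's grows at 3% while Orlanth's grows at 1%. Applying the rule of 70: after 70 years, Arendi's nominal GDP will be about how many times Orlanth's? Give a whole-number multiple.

Arendi pulls ahead at 2 pp per year, so the ratio doubles every 70/2 ≈ 35.00 years.
In 70 years that's 2.00 doublings: 2^2.00 ≈ 4.

approximately 4 times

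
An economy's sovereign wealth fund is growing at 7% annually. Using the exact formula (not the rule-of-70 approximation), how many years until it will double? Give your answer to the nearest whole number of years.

t = ln(2) / ln(1 + 0.07) = 0.6931 / 0.067659 ≈ 10.24.
≈ 10 years.

10 years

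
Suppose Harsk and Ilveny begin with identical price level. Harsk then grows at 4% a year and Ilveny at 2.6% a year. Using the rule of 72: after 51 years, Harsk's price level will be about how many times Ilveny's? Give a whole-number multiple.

roughly 2 times

Rate gap = 4% − 2.6% = 1.4 points.
The ratio doubles every 72/1.4 ≈ 51.43 years.
51/51.43 ≈ 0.99 doublings → ratio ≈ 2^0.99 ≈ 2.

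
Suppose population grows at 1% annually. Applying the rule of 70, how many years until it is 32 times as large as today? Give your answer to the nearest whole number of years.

One doubling takes 70/1 = 70.00 years.
Getting to 32× needs 5 doublings: 5 × 70.00 ≈ 350 years.

roughly 350 years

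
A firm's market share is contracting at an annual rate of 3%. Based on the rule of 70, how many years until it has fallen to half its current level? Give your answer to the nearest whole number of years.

Halving time ≈ 70 / 3 = 23.33 → 23 years.

around 23 years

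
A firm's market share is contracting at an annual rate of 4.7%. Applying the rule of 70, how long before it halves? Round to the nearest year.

≈ 15 years

The rule works in reverse for decay: 70/4.7 ≈ 14.89 years to halve.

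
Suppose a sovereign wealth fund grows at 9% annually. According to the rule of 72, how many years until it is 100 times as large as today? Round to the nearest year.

≈ 53 years

One doubling takes 72/9 = 8.00 years.
Reaching 100× takes log₂(100) ≈ 6.64 doublings.
6.64 × 8.00 ≈ 53 years.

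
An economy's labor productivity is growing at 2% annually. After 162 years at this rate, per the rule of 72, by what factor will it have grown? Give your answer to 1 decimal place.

Doubling time ≈ 72/2 = 36.00 years.
162 years / 36.00 ≈ 4.50 doublings → factor 2^4.50 ≈ 22.6.

≈ 22.6 times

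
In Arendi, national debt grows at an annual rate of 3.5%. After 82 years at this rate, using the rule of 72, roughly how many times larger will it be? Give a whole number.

72/3.5 ≈ 20.57 years per doubling.
82 years fits 4 doublings: 2^4 = 16.

around 16 times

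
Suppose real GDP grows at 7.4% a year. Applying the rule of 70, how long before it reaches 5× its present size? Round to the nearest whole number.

≈ 22 years

At 7.4% it doubles every 70/7.4 ≈ 9.46 years.
Reaching 5× takes log₂(5) ≈ 2.32 doublings.
2.32 × 9.46 ≈ 22 years.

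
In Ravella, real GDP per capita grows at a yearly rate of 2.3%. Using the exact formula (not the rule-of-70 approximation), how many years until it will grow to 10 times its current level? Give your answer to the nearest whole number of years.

101 years

t = ln(10) / ln(1 + 0.023) = 2.3026 / 0.022739 ≈ 101.26.
≈ 101 years.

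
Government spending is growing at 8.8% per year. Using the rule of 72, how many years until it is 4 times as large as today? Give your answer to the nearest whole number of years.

One doubling takes 72/8.8 = 8.18 years.
4 = 2^2, so 2 doublings → 16 years.

≈ 16 years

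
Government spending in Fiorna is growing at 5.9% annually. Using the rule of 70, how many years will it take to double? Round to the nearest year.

around 12 years

At 5.9%, doubling takes about 70/5.9 = 11.86 years.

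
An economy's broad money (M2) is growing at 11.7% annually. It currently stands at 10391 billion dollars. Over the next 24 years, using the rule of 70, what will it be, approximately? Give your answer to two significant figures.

roughly 170000 billion dollars

It doubles every 70/11.7 ≈ 5.98 years, so 24 years is 4.01 doublings.
2^4.01 ≈ 16.11; 10391 × 16.11 ≈ 170000 billion dollars.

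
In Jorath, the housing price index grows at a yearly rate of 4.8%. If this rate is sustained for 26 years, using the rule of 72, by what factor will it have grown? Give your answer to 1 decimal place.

around 3.3 times

Doubling time ≈ 72/4.8 = 15.00 years.
26 years / 15.00 ≈ 1.73 doublings → factor 2^1.73 ≈ 3.3.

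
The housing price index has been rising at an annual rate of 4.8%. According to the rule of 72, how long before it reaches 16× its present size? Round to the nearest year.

One doubling takes 72/4.8 = 15.00 years.
Getting to 16× needs 4 doublings: 4 × 15.00 ≈ 60 years.

approximately 60 years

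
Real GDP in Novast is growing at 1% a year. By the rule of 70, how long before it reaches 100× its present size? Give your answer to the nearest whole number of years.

At 1% it doubles every 70/1 ≈ 70.00 years.
Reaching 100× takes log₂(100) ≈ 6.64 doublings.
6.64 × 70.00 ≈ 465 years.

around 465 years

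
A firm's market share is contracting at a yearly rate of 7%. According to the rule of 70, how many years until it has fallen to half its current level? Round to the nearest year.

Falling at 7%, it halves about every 70/7 = 10.00 years.

10 years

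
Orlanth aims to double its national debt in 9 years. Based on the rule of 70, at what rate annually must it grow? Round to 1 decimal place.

70 / 9 ≈ 7.78, so about 7.8% annually.

roughly 7.8% annually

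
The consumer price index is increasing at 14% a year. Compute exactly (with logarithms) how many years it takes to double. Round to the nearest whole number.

t = ln(2) / ln(1 + 0.14) = 0.6931 / 0.131028 ≈ 5.29.
≈ 5 years.

5 years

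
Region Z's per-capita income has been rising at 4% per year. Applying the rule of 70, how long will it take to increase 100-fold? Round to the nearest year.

One doubling takes 70/4 = 17.50 years.
100× is log₂ 100 ≈ 6.64 doublings, so ≈ 6.64 × 17.50 = 116 years.

around 116 years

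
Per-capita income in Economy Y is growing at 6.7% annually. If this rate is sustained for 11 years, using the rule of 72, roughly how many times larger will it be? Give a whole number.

72/6.7 ≈ 10.75 years per doubling.
11 years fits 1 doubling: 2^1 = 2.

≈ 2 times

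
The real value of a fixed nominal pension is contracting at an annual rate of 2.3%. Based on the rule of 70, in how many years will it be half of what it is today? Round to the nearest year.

roughly 30 years

Falling at 2.3%, it halves about every 70/2.3 = 30.43 years.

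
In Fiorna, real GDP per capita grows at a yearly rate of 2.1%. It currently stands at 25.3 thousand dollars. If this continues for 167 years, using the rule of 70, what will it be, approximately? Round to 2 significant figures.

around 820 thousand dollars

It doubles every 70/2.1 ≈ 33.33 years, so 167 years is 5.01 doublings.
2^5.01 ≈ 32.22; 25.3 × 32.22 ≈ 820 thousand dollars.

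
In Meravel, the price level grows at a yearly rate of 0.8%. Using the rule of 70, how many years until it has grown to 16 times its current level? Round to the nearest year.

approximately 350 years

Doubling time ≈ 70/0.8 = 87.50 years.
16 = 2^4, so 4 doublings → 350 years.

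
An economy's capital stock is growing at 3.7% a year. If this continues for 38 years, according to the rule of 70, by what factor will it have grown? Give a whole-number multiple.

At 3.7% one doubling takes ≈ 18.92 years; 38 years is 2 of them, so ×4.

≈ 4 times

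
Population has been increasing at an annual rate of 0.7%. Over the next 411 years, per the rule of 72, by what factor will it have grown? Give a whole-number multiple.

around 16 times

Doubling time ≈ 72/0.7 = 102.86 years.
411/102.86 ≈ 4 doublings, so about 2^4 = 16×.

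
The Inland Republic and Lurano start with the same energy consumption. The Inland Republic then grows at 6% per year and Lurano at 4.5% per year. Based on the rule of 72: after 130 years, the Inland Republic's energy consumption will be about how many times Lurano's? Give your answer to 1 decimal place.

Rate gap = 6% − 4.5% = 1.5 points.
The ratio doubles every 72/1.5 ≈ 48.00 years.
130/48.00 ≈ 2.71 doublings → ratio ≈ 2^2.71 ≈ 6.5.

about 6.5 times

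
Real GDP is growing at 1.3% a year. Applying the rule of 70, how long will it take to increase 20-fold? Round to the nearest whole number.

One doubling takes 70/1.3 = 53.85 years.
Reaching 20× takes log₂(20) ≈ 4.32 doublings.
4.32 × 53.85 ≈ 233 years.

approximately 233 years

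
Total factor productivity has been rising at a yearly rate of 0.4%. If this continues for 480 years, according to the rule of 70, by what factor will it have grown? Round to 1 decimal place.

approximately 6.7 times

Doubling time ≈ 70/0.4 = 175.00 years.
480 years / 175.00 ≈ 2.74 doublings → factor 2^2.74 ≈ 6.7.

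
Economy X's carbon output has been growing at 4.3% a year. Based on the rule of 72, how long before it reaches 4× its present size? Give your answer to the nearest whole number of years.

about 33 years

Doubling time ≈ 72/4.3 = 16.74 years.
Getting to 4× needs 2 doublings: 2 × 16.74 ≈ 33 years.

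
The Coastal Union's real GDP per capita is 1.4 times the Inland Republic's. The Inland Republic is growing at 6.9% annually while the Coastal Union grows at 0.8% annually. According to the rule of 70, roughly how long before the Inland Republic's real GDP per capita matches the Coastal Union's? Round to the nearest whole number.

roughly 6 years

the Inland Republic gains on the Coastal Union at 6.9% − 0.8% = 6.1 points a year.
At that relative rate the gap halves every 70/6.1 ≈ 11.48 years.
A 1.4 times gap takes log₂(1.4) ≈ 0.49 halvings to close: 0.49 × 11.48 ≈ 6 years.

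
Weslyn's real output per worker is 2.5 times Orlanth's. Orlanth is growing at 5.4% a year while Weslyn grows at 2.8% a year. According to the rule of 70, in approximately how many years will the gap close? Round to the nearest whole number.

around 36 years

Orlanth gains on Weslyn at 5.4% − 2.8% = 2.6 points a year.
At that relative rate the gap halves every 70/2.6 ≈ 26.92 years.
A 2.5 times gap takes log₂(2.5) ≈ 1.32 halvings to close: 1.32 × 26.92 ≈ 36 years.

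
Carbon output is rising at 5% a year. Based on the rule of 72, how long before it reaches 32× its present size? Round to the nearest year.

One doubling takes 72/5 = 14.40 years.
32 = 2^5, so 5 doublings → 72 years.

roughly 72 years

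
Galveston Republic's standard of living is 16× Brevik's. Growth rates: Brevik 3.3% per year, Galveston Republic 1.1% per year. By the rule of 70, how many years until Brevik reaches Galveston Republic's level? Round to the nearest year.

about 127 years

What matters is the difference: 2.2 pp.
Rule of 70 on the gap: the ratio halves every 70/2.2 ≈ 31.82 years.
A 16× gap closes after 4 halvings: 4 × 31.82 ≈ 127 years.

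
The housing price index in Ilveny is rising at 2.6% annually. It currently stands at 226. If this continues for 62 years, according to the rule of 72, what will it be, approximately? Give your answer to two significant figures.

around 1100

Doubling time ≈ 72/2.6 = 27.69 years.
62 years is 62/27.69 ≈ 2.24 doublings, a factor of 2^2.24 ≈ 4.72.
226 × 4.72 ≈ 1100.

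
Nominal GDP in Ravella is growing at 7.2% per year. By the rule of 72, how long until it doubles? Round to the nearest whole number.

roughly 10 years

At 7.2%, doubling takes about 72/7.2 = 10.00 years.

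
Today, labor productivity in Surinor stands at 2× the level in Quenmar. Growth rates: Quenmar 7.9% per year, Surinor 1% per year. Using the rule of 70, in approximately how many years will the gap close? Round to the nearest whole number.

The growth-rate gap is 7.9% − 1% = 6.9 percentage points.
So the ratio between them halves every 70/6.9 ≈ 10.14 years.
A 2× gap closes after 1 halving: 1 × 10.14 ≈ 10 years.

about 10 years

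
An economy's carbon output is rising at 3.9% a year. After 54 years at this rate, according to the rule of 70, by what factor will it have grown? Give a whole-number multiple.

roughly 8 times

70/3.9 ≈ 17.95 years per doubling.
54 years fits 3 doublings: 2^3 = 8.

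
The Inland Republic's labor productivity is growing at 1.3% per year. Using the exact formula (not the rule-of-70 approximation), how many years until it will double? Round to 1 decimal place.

t = ln(2) / ln(1 + 0.013) = 0.6931 / 0.012916 ≈ 53.66.

53.7 years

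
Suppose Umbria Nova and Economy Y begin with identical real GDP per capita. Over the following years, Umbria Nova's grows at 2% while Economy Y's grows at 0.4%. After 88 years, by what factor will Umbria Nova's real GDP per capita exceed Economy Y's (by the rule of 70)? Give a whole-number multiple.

Rate gap = 2% − 0.4% = 1.6 points.
The ratio doubles every 70/1.6 ≈ 43.75 years.
88/43.75 ≈ 2.01 doublings → ratio ≈ 2^2.01 ≈ 4.

about 4 times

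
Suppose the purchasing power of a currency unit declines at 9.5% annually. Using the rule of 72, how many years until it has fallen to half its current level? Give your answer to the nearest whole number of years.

Falling at 9.5%, it halves about every 72/9.5 = 7.58 years.

roughly 8 years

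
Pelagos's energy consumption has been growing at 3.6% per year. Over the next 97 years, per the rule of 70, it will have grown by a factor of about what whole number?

roughly 32 times

At 3.6% one doubling takes ≈ 19.44 years; 97 years is 5 of them, so ×32.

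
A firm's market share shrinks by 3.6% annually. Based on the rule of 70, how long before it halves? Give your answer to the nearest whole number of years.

≈ 19 years

The rule works in reverse for decay: 70/3.6 ≈ 19.44 years to halve.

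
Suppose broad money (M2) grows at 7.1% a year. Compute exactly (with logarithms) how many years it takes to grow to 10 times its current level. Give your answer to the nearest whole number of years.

34 years

t = ln(10) / ln(1 + 0.071) = 2.3026 / 0.068593 ≈ 33.57.
≈ 34 years.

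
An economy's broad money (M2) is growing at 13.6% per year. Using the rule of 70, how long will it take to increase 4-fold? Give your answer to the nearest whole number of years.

One doubling takes 70/13.6 = 5.15 years.
4 = 2^2, so 2 doublings → 10 years.

about 10 years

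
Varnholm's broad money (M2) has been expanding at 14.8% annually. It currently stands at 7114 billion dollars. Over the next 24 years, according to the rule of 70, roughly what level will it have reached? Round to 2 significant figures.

It doubles every 70/14.8 ≈ 4.73 years, so 24 years is 5.07 doublings.
2^5.07 ≈ 33.59; 7114 × 33.59 ≈ 240000 billion dollars.

around 240000 billion dollars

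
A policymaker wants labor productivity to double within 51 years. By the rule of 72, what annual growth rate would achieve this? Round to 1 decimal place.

≈ 1.4%

72 / 51 ≈ 1.41, so about 1.4% a year.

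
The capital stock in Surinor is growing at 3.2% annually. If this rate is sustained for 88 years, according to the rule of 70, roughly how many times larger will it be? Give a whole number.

about 16 times

At 3.2% one doubling takes ≈ 21.88 years; 88 years is 4 of them, so ×16.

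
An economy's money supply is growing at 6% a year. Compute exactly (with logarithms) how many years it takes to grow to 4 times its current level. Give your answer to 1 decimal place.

23.8 years

t = ln(4) / ln(1 + 0.06) = 1.3863 / 0.058269 ≈ 23.79.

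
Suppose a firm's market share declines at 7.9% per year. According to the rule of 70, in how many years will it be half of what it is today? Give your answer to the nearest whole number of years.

roughly 9 years

Halving time ≈ 70 / 7.9 = 8.86 → 9 years.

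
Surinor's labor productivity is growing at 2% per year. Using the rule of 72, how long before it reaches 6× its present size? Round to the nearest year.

At 2% it doubles every 72/2 ≈ 36.00 years.
6× is log₂ 6 ≈ 2.58 doublings, so ≈ 2.58 × 36.00 = 93 years.

≈ 93 years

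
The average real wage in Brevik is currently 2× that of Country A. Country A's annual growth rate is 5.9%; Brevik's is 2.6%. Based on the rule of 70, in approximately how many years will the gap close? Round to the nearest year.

The growth-rate gap is 5.9% − 2.6% = 3.3 percentage points.
So the ratio between them halves every 70/3.3 ≈ 21.21 years.
A 2× gap closes after 1 halving: 1 × 21.21 ≈ 21 years.

≈ 21 years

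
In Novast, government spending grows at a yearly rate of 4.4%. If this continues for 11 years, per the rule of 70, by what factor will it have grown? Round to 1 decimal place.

approximately 1.6 times

Doubling time ≈ 70/4.4 = 15.91 years.
11 years / 15.91 ≈ 0.69 doublings → factor 2^0.69 ≈ 1.6.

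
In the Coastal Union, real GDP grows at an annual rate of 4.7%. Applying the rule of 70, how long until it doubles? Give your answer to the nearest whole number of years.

70/4.7 ≈ 14.89, so it doubles roughly every 15 years.

around 15 years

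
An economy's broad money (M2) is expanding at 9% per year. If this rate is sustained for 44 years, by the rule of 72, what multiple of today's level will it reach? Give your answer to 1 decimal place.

Doubling time ≈ 72/9 = 8.00 years.
44 years / 8.00 ≈ 5.50 doublings → factor 2^5.50 ≈ 45.3.

about 45.3 times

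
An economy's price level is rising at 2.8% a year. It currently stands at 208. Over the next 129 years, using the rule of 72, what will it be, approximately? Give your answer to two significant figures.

Doubling time ≈ 72/2.8 = 25.71 years.
129 years is 129/25.71 ≈ 5.02 doublings, a factor of 2^5.02 ≈ 32.45.
208 × 32.45 ≈ 6700.

around 6700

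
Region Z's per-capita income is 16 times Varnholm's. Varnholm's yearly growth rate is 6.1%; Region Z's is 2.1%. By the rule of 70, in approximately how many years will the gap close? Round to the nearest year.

about 70 years

What matters is the difference: 4 pp.
Rule of 70 on the gap: the ratio halves every 70/4 ≈ 17.50 years.
A 16 times gap closes after 4 halvings: 4 × 17.50 ≈ 70 years.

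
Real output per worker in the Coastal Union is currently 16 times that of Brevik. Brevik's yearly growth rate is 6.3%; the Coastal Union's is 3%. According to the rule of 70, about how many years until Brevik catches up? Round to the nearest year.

The growth-rate gap is 6.3% − 3% = 3.3 percentage points.
So the ratio between them halves every 70/3.3 ≈ 21.21 years.
A 16 times gap closes after 4 halvings: 4 × 21.21 ≈ 85 years.

85 years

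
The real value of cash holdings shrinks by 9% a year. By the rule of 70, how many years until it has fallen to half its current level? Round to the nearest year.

Falling at 9%, it halves about every 70/9 = 7.78 years.

about 8 years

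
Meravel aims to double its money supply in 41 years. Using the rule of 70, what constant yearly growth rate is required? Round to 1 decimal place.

approximately 1.7%

70 / 41 ≈ 1.71, so about 1.7% per year.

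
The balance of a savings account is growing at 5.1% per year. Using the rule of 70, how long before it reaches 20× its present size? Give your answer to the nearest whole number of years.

≈ 59 years

One doubling takes 70/5.1 = 13.73 years.
Reaching 20× takes log₂(20) ≈ 4.32 doublings.
4.32 × 13.73 ≈ 59 years.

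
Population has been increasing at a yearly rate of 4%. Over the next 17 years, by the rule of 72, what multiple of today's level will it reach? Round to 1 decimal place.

roughly 1.9 times

Doubles every ≈ 18.00 years (72/4).
17 years is 0.94 doublings; 2^0.94 ≈ 1.9×.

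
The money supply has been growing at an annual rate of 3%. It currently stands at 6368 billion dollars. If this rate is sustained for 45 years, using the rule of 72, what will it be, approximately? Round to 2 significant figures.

23000 billion dollars

Doubling time ≈ 72/3 = 24.00 years.
45 years is 45/24.00 ≈ 1.88 doublings, a factor of 2^1.88 ≈ 3.68.
6368 × 3.68 ≈ 23000 billion dollars.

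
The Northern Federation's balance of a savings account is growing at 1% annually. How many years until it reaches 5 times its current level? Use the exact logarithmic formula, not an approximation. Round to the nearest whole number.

t = ln(5) / ln(1 + 0.01) = 1.6094 / 0.009950 ≈ 161.75.
≈ 162 years.

162 years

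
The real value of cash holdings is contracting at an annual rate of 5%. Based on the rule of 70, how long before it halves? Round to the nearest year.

≈ 14 years

The rule works in reverse for decay: 70/5 ≈ 14.00 years to halve.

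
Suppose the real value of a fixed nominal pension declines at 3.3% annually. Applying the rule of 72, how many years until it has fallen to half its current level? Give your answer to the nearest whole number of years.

The rule works in reverse for decay: 72/3.3 ≈ 21.82 years to halve.

about 22 years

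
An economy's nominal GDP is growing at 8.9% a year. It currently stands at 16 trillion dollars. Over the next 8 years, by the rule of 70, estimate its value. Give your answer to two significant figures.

about 32 trillion dollars

Doubling time ≈ 70/8.9 = 7.87 years.
8 years is 8/7.87 ≈ 1.02 doublings, a factor of 2^1.02 ≈ 2.03.
16 × 2.03 ≈ 32 trillion dollars.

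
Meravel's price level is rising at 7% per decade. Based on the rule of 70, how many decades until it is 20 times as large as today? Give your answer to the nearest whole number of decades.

roughly 43 decades

At 7% it doubles every 70/7 ≈ 10.00 decades.
20× is log₂ 20 ≈ 4.32 doublings, so ≈ 4.32 × 10.00 = 43 decades.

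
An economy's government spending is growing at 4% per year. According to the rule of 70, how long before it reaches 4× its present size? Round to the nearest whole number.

≈ 35 years

One doubling takes 70/4 = 17.50 years.
4 = 2^2, so 2 doublings → 35 years.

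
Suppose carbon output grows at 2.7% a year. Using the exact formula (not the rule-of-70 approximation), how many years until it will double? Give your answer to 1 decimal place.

t = ln(2) / ln(1 + 0.027) = 0.6931 / 0.026642 ≈ 26.02.

26.0 years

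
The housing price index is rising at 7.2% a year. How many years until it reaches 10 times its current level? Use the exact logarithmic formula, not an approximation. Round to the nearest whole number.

t = ln(10) / ln(1 + 0.072) = 2.3026 / 0.069526 ≈ 33.12.
≈ 33 years.

33 years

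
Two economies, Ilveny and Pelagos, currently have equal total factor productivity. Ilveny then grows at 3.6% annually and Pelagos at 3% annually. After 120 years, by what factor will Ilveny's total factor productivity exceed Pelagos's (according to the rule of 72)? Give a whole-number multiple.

≈ 2 times

Rate gap = 3.6% − 3% = 0.6 points.
The ratio doubles every 72/0.6 ≈ 120.00 years.
120/120.00 ≈ 1.00 doublings → ratio ≈ 2^1.00 ≈ 2.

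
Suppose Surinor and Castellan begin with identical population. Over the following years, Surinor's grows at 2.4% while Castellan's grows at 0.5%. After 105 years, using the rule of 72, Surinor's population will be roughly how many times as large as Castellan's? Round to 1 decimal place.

Rate gap = 2.4% − 0.5% = 1.9 points.
The ratio doubles every 72/1.9 ≈ 37.89 years.
105/37.89 ≈ 2.77 doublings → ratio ≈ 2^2.77 ≈ 6.8.

around 6.8 times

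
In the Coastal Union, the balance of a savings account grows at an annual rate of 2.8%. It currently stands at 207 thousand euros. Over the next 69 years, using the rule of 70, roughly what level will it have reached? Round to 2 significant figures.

roughly 1400 thousand euros

It doubles every 70/2.8 ≈ 25.00 years, so 69 years is 2.76 doublings.
2^2.76 ≈ 6.77; 207 × 6.77 ≈ 1400 thousand euros.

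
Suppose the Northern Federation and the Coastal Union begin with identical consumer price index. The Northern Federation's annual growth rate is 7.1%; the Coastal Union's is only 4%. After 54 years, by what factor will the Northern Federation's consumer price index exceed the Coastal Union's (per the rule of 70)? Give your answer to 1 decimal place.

Rate gap = 7.1% − 4% = 3.1 points.
The ratio doubles every 70/3.1 ≈ 22.58 years.
54/22.58 ≈ 2.39 doublings → ratio ≈ 2^2.39 ≈ 5.2.

roughly 5.2 times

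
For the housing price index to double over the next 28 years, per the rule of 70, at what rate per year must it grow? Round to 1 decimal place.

roughly 2.5%

70 / 28 ≈ 2.50, so about 2.5% per year.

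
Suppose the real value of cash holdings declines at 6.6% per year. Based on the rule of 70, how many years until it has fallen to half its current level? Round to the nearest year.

Halving time ≈ 70 / 6.6 = 10.61 → 11 years.

11 years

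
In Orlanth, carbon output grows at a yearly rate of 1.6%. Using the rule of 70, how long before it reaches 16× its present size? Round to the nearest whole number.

≈ 175 years

One doubling takes 70/1.6 = 43.75 years.
Getting to 16× needs 4 doublings: 4 × 43.75 ≈ 175 years.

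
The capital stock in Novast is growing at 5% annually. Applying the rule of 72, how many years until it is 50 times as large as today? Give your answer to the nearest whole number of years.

Doubling time ≈ 72/5 = 14.40 years.
50× is log₂ 50 ≈ 5.64 doublings, so ≈ 5.64 × 14.40 = 81 years.

about 81 years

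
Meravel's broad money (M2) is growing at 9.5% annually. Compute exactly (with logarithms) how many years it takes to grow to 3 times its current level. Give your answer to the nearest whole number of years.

t = ln(3) / ln(1 + 0.095) = 1.0986 / 0.090754 ≈ 12.11.
≈ 12 years.

12 years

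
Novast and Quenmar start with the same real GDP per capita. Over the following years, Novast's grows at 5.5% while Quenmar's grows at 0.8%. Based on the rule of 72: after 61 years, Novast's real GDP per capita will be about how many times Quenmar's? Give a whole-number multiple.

about 16 times

Rate gap = 5.5% − 0.8% = 4.7 points.
The ratio doubles every 72/4.7 ≈ 15.32 years.
61/15.32 ≈ 3.98 doublings → ratio ≈ 2^3.98 ≈ 16.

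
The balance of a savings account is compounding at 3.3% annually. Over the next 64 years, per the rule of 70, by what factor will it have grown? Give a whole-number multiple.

around 8 times

At 3.3% one doubling takes ≈ 21.21 years; 64 years is 3 of them, so ×8.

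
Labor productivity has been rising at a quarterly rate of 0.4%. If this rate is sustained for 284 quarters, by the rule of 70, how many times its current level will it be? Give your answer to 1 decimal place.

Doubles every ≈ 175.00 quarters (70/0.4).
284 quarters is 1.62 doublings; 2^1.62 ≈ 3.1×.

roughly 3.1 times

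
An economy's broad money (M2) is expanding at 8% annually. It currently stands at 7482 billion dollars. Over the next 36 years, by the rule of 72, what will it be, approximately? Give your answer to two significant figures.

≈ 120000 billion dollars

Doubling time ≈ 72/8 = 9.00 years.
36 years is 36/9.00 ≈ 4.00 doublings, a factor of 2^4.00 ≈ 16.00.
7482 × 16.00 ≈ 120000 billion dollars.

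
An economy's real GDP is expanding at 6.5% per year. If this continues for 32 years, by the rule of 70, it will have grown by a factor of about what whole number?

At 6.5% one doubling takes ≈ 10.77 years; 32 years is 3 of them, so ×8.

8 times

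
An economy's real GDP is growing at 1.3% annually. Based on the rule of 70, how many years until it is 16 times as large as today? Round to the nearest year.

≈ 215 years

One doubling takes 70/1.3 = 53.85 years.
Getting to 16× needs 4 doublings: 4 × 53.85 ≈ 215 years.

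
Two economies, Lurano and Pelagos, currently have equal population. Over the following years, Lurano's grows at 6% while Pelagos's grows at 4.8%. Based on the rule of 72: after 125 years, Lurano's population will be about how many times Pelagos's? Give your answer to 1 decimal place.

Lurano pulls ahead at 1.2 pp per year, so the ratio doubles every 72/1.2 ≈ 60.00 years.
In 125 years that's 2.08 doublings: 2^2.08 ≈ 4.2.

around 4.2 times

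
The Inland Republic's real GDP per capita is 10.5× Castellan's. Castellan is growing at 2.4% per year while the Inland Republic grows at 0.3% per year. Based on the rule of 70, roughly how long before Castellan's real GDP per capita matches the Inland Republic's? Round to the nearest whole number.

Castellan gains on the Inland Republic at 2.4% − 0.3% = 2.1 points a year.
At that relative rate the gap halves every 70/2.1 ≈ 33.33 years.
A 10.5× gap takes log₂(10.5) ≈ 3.39 halvings to close: 3.39 × 33.33 ≈ 113 years.

approximately 113 years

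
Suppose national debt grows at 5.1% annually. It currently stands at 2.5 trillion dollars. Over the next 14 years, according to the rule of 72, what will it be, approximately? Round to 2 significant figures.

It doubles every 72/5.1 ≈ 14.12 years, so 14 years is 0.99 doublings.
2^0.99 ≈ 1.99; 2.5 × 1.99 ≈ 5.0 trillion dollars.

approximately 5.0 trillion dollars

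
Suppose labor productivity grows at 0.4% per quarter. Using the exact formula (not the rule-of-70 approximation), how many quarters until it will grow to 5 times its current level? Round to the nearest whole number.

t = ln(5) / ln(1 + 0.004) = 1.6094 / 0.003992 ≈ 403.16.
≈ 403 quarters.

403 quarters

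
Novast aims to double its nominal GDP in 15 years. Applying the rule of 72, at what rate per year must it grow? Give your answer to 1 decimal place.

72 / 15 ≈ 4.80, so about 4.8% per year.

roughly 4.8%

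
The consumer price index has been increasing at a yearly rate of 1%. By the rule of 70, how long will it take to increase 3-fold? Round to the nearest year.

around 111 years

Doubling time ≈ 70/1 = 70.00 years.
Reaching 3× takes log₂(3) ≈ 1.58 doublings.
1.58 × 70.00 ≈ 111 years.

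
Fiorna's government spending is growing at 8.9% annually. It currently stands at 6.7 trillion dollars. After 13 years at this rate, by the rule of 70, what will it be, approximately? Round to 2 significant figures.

approximately 21 trillion dollars

Doubling time ≈ 70/8.9 = 7.87 years.
13 years is 13/7.87 ≈ 1.65 doublings, a factor of 2^1.65 ≈ 3.14.
6.7 × 3.14 ≈ 21 trillion dollars.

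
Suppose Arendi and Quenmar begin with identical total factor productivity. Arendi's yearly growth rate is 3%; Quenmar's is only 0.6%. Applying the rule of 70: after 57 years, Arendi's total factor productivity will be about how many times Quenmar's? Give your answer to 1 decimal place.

Arendi pulls ahead at 2.4 pp per year, so the ratio doubles every 70/2.4 ≈ 29.17 years.
In 57 years that's 1.95 doublings: 2^1.95 ≈ 3.9.

approximately 3.9 times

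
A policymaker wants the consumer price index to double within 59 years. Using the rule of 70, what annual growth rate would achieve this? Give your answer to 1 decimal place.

around 1.2%

70 / 59 ≈ 1.19, so about 1.2% a year.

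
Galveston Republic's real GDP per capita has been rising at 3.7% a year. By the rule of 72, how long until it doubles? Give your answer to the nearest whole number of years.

roughly 19 years

At 3.7%, doubling takes about 72/3.7 = 19.46 years.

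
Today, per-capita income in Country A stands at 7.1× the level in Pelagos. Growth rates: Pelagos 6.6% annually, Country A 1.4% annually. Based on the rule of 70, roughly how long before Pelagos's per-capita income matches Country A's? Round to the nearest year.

roughly 38 years

What matters is the difference: 5.2 pp.
Rule of 70 on the gap: the ratio halves every 70/5.2 ≈ 13.46 years.
A 7.1× gap takes log₂(7.1) ≈ 2.83 halvings to close: 2.83 × 13.46 ≈ 38 years.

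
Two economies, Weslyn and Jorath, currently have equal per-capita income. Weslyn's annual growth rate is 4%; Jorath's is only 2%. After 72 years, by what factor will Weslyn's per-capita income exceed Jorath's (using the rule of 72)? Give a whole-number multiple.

approximately 4 times

Weslyn pulls ahead at 2 pp per year, so the ratio doubles every 72/2 ≈ 36.00 years.
In 72 years that's 2.00 doublings: 2^2.00 ≈ 4.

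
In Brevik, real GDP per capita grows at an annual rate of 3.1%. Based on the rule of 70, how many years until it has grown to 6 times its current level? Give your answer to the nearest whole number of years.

Doubling time ≈ 70/3.1 = 22.58 years.
6× is log₂ 6 ≈ 2.58 doublings, so ≈ 2.58 × 22.58 = 58 years.

roughly 58 years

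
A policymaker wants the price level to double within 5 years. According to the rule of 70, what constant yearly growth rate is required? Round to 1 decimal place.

roughly 14.0%

70 / 5 ≈ 14.00, so about 14.0% per year.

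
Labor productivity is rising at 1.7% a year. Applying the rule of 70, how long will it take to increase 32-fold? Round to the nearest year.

One doubling takes 70/1.7 = 41.18 years.
Getting to 32× needs 5 doublings: 5 × 41.18 ≈ 206 years.

around 206 years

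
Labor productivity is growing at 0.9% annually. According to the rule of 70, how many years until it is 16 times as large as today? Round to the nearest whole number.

Doubling time ≈ 70/0.9 = 77.78 years.
16× is 4 doublings, so 4 × 77.78 ≈ 311 years.

around 311 years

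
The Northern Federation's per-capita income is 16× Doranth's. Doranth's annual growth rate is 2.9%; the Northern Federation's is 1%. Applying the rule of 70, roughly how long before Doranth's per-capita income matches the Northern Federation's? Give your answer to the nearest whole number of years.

The growth-rate gap is 2.9% − 1% = 1.9 percentage points.
So the ratio between them halves every 70/1.9 ≈ 36.84 years.
A 16× gap closes after 4 halvings: 4 × 36.84 ≈ 147 years.

approximately 147 years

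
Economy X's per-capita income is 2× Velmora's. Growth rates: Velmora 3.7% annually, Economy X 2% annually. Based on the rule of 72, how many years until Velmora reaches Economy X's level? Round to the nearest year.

What matters is the difference: 1.7 pp.
Rule of 72 on the gap: the ratio halves every 72/1.7 ≈ 42.35 years.
A 2× gap closes after 1 halving: 1 × 42.35 ≈ 42 years.

42 years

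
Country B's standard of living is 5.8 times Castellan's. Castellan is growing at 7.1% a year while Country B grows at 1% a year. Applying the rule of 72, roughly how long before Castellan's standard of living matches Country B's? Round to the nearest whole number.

The growth-rate gap is 7.1% − 1% = 6.1 percentage points.
So the ratio between them halves every 72/6.1 ≈ 11.80 years.
A 5.8 times gap takes log₂(5.8) ≈ 2.54 halvings to close: 2.54 × 11.80 ≈ 30 years.

≈ 30 years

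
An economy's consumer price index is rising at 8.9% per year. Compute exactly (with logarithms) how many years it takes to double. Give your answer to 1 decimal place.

8.1 years

t = ln(2) / ln(1 + 0.089) = 0.6931 / 0.085260 ≈ 8.13.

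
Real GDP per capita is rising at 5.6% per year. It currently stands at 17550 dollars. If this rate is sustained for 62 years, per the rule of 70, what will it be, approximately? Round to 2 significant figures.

≈ 550000 dollars

Doubling time ≈ 70/5.6 = 12.50 years.
62 years is 62/12.50 ≈ 4.96 doublings, a factor of 2^4.96 ≈ 31.12.
17550 × 31.12 ≈ 550000 dollars.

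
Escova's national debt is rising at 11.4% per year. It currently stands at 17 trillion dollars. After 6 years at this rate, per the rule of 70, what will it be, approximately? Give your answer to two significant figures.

roughly 33 trillion dollars

Doubling time ≈ 70/11.4 = 6.14 years.
6 years is 6/6.14 ≈ 0.98 doublings, a factor of 2^0.98 ≈ 1.97.
17 × 1.97 ≈ 33 trillion dollars.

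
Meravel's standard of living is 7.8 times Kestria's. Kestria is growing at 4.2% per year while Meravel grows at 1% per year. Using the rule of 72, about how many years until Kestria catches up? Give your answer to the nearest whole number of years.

The growth-rate gap is 4.2% − 1% = 3.2 percentage points.
So the ratio between them halves every 72/3.2 ≈ 22.50 years.
A 7.8 times gap takes log₂(7.8) ≈ 2.96 halvings to close: 2.96 × 22.50 ≈ 67 years.

roughly 67 years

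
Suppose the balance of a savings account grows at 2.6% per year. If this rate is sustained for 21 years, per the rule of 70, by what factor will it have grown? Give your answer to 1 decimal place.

Doubling time ≈ 70/2.6 = 26.92 years.
21 years / 26.92 ≈ 0.78 doublings → factor 2^0.78 ≈ 1.7.

around 1.7 times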